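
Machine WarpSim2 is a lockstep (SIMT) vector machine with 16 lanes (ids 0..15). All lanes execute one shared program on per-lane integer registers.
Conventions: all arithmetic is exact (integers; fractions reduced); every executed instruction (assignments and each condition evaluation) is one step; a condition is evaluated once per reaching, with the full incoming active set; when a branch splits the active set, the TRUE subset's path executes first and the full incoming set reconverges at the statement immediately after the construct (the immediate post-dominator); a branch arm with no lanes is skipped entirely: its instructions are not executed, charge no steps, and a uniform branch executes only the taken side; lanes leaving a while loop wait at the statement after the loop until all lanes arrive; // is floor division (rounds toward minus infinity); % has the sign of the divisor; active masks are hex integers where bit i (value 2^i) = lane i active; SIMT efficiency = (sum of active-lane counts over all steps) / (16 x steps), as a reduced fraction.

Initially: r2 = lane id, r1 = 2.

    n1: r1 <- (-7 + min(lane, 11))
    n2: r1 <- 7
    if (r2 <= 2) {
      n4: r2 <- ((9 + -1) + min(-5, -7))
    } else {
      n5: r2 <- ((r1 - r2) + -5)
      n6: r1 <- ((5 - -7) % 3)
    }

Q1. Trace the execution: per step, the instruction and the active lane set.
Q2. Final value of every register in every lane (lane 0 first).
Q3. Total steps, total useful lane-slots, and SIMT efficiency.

step 0: r1 <- (-7 + min(lane, 11))   0xffff
step 1: r1 <- 7                      0xffff
step 2: eval (r2 <= 2)               0xffff
step 3: r2 <- ((9 + -1) + min(-5, -7)) 0x0007
step 4: r2 <- ((r1 - r2) + -5)       0xfff8
step 5: r1 <- ((5 - -7) % 3)         0xfff8

Answer: 6 steps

r2: 1,1,1,-1,-2,-3,-4,-5,-6,-7,-8,-9,-10,-11,-12,-13
r1: 7,7,7,0,0,0,0,0,0,0,0,0,0,0,0,0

steps = 6; useful = 77; efficiency = 77/96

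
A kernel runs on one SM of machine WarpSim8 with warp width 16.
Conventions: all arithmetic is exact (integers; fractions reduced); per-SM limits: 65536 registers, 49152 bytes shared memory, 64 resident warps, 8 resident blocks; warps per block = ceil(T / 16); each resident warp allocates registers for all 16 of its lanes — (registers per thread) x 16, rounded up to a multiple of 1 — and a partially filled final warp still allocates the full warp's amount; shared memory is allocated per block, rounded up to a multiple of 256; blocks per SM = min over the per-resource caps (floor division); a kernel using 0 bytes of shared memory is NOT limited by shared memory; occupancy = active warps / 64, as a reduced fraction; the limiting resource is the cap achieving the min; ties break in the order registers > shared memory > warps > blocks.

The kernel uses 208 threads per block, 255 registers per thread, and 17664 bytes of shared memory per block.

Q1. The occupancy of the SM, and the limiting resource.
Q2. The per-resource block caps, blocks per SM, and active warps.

Answer: occupancy 13/64, limited by registers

registers: 1 block
shared memory: 2 blocks
warps: 4 blocks
blocks: 8 blocks

Answer: 1 block, 13 active warps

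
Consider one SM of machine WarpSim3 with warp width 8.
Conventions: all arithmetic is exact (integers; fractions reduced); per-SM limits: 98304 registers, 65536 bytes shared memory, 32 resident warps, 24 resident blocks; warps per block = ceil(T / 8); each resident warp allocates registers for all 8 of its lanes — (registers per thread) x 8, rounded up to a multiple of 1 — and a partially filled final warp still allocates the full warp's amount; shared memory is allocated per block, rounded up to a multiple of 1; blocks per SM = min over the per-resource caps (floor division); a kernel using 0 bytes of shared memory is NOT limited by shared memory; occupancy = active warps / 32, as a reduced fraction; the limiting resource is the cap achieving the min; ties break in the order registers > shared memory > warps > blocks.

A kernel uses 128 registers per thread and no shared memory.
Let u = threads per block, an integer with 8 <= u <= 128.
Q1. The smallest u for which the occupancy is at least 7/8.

Answer: u = 9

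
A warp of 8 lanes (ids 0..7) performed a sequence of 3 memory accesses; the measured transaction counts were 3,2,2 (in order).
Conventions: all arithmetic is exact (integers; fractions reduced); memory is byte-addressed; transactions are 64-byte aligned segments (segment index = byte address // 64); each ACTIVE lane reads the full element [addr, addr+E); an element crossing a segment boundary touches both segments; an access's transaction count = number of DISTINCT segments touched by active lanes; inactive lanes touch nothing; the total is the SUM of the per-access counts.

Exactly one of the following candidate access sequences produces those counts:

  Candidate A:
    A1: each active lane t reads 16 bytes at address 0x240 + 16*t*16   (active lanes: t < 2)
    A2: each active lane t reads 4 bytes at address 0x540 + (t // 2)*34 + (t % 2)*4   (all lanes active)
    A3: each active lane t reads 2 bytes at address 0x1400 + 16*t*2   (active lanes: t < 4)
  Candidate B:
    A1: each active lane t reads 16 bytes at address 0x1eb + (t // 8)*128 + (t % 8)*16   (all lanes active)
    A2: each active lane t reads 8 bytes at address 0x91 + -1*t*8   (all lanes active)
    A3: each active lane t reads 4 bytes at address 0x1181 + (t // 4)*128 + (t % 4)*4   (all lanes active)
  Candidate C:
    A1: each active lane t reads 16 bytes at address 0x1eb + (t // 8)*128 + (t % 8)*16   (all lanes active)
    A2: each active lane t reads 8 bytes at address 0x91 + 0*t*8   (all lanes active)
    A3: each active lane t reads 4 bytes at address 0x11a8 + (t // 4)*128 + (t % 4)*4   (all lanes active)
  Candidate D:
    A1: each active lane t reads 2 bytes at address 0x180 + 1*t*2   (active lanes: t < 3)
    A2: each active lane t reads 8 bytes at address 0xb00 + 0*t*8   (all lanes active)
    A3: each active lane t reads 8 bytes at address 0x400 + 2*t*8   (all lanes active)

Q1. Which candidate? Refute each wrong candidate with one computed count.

A: A1 gives 2 transactions, not 3
C: A2 gives 1 transaction, not 2
D: A1 gives 1 transaction, not 3
B: all counts match (3,2,2)

Answer: B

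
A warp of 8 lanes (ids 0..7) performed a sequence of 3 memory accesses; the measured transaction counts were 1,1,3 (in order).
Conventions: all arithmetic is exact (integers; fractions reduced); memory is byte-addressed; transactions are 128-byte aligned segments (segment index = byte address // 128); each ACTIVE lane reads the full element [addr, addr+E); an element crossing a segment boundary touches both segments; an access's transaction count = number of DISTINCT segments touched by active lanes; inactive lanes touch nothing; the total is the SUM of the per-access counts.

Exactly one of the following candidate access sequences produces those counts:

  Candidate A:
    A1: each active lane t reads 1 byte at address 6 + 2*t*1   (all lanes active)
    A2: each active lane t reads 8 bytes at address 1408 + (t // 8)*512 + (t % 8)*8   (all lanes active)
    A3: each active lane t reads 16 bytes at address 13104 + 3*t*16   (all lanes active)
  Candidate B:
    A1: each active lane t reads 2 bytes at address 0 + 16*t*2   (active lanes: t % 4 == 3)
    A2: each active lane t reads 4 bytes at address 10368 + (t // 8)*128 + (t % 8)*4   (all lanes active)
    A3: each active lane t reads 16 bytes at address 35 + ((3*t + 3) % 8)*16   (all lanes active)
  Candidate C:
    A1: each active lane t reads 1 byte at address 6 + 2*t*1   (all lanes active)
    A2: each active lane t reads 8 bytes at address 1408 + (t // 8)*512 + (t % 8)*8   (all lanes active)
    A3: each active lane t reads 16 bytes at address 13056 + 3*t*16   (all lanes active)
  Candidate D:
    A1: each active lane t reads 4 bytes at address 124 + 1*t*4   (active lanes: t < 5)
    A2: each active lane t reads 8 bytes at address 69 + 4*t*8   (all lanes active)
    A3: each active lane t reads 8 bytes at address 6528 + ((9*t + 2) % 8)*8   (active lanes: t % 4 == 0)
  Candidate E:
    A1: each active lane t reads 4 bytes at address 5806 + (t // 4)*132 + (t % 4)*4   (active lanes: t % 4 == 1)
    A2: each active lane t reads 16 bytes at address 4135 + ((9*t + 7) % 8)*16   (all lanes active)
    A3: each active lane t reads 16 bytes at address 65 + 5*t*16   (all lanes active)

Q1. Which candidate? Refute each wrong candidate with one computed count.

A: A3 gives 4 transactions, not 3
B: A1 gives 2 transactions, not 1
D: A1 gives 2 transactions, not 1
E: A1 gives 2 transactions, not 1
C: all counts match (1,1,3)

Answer: C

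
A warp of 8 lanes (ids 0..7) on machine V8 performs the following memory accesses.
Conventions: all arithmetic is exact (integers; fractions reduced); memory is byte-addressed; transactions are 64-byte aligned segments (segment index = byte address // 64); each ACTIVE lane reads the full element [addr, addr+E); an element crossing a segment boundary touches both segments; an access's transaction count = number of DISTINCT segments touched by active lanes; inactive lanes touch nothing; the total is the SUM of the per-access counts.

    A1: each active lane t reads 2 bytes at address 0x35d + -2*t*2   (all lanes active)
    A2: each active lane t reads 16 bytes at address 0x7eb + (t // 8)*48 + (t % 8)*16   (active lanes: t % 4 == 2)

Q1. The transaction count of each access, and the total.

A1: 1 transaction
A2: 2 transactions

Answer: 1,2; total 3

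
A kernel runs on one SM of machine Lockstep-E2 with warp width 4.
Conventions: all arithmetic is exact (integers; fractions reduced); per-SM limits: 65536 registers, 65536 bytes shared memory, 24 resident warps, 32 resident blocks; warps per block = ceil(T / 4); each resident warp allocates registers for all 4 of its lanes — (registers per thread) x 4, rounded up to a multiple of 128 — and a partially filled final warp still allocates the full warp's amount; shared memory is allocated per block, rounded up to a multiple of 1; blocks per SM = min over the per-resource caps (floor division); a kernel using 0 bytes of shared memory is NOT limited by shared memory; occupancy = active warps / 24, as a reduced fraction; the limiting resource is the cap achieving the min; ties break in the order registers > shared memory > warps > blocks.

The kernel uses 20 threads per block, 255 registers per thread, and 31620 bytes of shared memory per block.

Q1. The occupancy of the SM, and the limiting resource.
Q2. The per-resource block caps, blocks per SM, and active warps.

Answer: occupancy 5/12, limited by shared memory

registers: 12 blocks
shared memory: 2 blocks
warps: 4 blocks
blocks: 32 blocks

Answer: 2 blocks, 10 active warps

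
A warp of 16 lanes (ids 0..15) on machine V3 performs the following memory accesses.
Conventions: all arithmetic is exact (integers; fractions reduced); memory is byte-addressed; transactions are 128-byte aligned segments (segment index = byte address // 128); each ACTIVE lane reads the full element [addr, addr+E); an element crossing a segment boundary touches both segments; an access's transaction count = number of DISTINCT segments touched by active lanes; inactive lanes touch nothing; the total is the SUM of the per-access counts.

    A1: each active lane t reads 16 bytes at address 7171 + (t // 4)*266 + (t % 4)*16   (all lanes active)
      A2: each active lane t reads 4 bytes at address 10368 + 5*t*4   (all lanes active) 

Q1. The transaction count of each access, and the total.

A1: 4 transactions
A2: 3 transactions

Answer: 4,3; total 7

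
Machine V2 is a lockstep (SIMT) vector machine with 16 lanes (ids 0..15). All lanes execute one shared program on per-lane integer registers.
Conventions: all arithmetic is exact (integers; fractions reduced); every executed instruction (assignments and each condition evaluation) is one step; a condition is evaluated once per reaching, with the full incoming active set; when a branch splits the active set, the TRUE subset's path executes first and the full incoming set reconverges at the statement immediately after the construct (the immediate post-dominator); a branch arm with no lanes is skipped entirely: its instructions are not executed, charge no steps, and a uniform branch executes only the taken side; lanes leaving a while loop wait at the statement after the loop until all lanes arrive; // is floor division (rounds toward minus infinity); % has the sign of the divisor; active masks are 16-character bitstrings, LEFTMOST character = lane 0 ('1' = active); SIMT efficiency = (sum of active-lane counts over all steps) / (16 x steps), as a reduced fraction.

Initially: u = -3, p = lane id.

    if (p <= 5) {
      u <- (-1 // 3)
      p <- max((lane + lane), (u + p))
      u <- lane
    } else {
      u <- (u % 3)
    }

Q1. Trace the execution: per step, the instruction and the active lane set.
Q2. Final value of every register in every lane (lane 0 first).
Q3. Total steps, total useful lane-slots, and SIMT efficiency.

step 0: eval (p <= 5)                1111111111111111
step 1: u <- (-1 // 3)               1111110000000000
step 2: p <- max((lane + lane), (u + p)) 1111110000000000
step 3: u <- lane                    1111110000000000
step 4: u <- (u % 3)                 0000001111111111

Answer: 5 steps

u: 0,1,2,3,4,5,0,0,0,0,0,0,0,0,0,0
p: 0,2,4,6,8,10,6,7,8,9,10,11,12,13,14,15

steps = 5; useful = 44; efficiency = 44/80 = 11/20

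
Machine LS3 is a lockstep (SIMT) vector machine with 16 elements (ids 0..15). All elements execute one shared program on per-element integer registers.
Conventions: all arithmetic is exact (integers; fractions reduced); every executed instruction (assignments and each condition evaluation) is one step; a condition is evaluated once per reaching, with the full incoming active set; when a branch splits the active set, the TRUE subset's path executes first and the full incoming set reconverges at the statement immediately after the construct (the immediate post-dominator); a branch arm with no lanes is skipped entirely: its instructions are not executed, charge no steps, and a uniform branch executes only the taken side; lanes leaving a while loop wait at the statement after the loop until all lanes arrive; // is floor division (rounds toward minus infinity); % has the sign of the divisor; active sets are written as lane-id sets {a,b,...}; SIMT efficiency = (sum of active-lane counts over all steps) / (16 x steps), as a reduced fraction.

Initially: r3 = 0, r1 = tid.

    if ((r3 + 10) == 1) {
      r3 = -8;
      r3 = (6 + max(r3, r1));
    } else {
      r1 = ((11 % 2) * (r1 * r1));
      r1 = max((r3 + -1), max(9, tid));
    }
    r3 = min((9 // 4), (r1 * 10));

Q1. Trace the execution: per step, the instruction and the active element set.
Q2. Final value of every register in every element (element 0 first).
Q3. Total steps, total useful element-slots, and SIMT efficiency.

step 0: eval ((r3 + 10) == 1)        {0,1,2,3,4,5,6,7,8,9,10,11,12,13,14,15}
step 1: r1 <- ((11 % 2) * (r1 * r1)) {0,1,2,3,4,5,6,7,8,9,10,11,12,13,14,15}
step 2: r1 <- max((r3 + -1), max(9, tid)) {0,1,2,3,4,5,6,7,8,9,10,11,12,13,14,15}
step 3: r3 <- min((9 // 4), (r1 * 10)) {0,1,2,3,4,5,6,7,8,9,10,11,12,13,14,15}

Answer: 4 steps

r3: 2,2,2,2,2,2,2,2,2,2,2,2,2,2,2,2
r1: 9,9,9,9,9,9,9,9,9,9,10,11,12,13,14,15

steps = 4; useful = 64; efficiency = 64/64 = 1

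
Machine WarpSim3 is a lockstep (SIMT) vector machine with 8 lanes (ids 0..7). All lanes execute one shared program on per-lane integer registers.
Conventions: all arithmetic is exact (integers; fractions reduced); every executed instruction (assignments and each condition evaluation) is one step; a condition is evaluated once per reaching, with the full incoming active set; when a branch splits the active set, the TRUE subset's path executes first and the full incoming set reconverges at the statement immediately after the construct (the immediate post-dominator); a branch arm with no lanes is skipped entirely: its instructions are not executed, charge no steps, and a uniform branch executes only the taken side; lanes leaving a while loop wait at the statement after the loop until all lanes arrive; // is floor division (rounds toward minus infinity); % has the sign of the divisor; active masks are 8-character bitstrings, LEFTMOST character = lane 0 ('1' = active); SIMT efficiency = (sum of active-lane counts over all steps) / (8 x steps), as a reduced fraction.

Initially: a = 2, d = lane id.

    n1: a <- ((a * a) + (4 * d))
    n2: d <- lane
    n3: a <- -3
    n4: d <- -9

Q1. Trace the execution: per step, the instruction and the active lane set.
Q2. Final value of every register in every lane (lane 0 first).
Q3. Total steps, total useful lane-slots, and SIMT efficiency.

step 0: a <- ((a * a) + (4 * d))     11111111
step 1: d <- lane                    11111111
step 2: a <- -3                      11111111
step 3: d <- -9                      11111111

Answer: 4 steps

a: -3,-3,-3,-3,-3,-3,-3,-3
d: -9,-9,-9,-9,-9,-9,-9,-9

steps = 4; useful = 32; efficiency = 32/32 = 1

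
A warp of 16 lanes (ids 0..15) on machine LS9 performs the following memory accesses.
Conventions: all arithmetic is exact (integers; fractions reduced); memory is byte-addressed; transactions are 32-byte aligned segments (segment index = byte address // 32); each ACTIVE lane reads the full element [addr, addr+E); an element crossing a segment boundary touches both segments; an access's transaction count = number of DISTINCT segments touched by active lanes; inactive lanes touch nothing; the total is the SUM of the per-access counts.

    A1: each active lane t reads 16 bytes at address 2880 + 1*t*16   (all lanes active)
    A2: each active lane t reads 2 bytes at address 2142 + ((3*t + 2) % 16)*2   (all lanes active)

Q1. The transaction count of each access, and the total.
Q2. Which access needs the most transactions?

A1: 8 transactions
A2: 2 transactions

Answer: 8,2; total 10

Answer: A1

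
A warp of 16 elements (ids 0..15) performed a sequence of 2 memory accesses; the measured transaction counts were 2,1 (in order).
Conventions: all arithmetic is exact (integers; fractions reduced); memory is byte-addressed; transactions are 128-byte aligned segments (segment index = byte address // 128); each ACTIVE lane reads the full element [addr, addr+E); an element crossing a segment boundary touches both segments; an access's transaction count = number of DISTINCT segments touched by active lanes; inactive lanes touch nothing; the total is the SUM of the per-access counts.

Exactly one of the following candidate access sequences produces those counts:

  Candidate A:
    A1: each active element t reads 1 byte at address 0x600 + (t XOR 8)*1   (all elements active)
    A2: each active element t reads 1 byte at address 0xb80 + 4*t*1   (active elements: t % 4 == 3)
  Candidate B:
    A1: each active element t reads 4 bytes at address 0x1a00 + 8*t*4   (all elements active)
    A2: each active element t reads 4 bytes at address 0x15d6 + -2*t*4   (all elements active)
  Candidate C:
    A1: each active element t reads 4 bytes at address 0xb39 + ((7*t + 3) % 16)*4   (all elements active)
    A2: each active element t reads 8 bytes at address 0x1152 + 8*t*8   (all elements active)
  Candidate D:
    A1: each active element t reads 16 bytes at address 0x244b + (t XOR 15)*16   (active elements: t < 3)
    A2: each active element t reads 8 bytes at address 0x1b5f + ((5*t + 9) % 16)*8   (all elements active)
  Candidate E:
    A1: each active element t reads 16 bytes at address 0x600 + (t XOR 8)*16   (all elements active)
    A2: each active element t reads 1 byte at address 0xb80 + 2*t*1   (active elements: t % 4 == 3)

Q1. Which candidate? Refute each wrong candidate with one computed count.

A: A1 gives 1 transaction, not 2
B: A1 gives 4 transactions, not 2
C: A1 gives 1 transaction, not 2
D: A1 gives 1 transaction, not 2
E: all counts match (2,1)

Answer: E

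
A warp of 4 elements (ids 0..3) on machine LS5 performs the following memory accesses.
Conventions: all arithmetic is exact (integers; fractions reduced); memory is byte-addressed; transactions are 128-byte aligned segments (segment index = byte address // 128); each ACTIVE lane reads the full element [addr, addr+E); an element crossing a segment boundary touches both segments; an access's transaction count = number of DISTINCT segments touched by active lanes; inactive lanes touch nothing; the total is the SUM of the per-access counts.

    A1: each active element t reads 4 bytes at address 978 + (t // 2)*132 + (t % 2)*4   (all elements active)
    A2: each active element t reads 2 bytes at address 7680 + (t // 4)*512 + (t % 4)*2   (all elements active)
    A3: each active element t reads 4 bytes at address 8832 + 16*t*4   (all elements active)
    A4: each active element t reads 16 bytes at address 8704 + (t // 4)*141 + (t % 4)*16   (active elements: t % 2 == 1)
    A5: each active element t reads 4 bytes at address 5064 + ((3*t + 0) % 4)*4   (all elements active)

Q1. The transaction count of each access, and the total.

A1: 2 transactions
A2: 1 transaction
A3: 2 transactions
A4: 1 transaction
A5: 1 transaction

Answer: 2,1,2,1,1; total 7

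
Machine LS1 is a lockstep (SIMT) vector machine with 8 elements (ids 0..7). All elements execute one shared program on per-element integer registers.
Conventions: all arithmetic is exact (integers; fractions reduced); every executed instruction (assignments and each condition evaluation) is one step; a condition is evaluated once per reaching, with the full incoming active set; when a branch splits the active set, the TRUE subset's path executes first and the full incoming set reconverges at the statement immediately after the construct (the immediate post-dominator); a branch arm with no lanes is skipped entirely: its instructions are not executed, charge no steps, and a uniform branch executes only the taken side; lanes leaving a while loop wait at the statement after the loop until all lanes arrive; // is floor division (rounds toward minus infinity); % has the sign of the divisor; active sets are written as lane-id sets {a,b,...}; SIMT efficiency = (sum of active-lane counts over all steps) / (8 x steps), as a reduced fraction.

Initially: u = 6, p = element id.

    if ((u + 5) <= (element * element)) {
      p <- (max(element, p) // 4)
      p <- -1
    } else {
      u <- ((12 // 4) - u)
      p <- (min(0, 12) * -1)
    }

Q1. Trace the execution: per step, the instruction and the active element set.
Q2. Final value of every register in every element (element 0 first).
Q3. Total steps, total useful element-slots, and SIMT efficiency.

step 0: eval ((u + 5) <= (element * element)) {0,1,2,3,4,5,6,7}
step 1: p <- (max(element, p) // 4)  {4,5,6,7}
step 2: p <- -1                      {4,5,6,7}
step 3: u <- ((12 // 4) - u)         {0,1,2,3}
step 4: p <- (min(0, 12) * -1)       {0,1,2,3}

Answer: 5 steps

u: -3,-3,-3,-3,6,6,6,6
p: 0,0,0,0,-1,-1,-1,-1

steps = 5; useful = 24; efficiency = 24/40 = 3/5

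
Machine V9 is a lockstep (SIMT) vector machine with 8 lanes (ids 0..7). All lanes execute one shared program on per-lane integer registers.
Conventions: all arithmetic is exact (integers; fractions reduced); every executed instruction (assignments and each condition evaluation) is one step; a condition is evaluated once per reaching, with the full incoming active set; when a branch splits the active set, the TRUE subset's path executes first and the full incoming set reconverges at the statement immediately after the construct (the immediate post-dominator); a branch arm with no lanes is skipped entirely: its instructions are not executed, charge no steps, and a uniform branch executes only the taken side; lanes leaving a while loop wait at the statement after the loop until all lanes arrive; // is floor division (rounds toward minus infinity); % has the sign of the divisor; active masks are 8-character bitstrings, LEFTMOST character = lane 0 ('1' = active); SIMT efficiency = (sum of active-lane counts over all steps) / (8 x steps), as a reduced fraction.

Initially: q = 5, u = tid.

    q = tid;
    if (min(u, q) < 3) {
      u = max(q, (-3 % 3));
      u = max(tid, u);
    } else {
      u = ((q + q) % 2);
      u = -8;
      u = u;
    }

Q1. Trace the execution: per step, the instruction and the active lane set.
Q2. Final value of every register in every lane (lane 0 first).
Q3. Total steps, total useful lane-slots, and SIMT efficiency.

step 0: q <- tid                     11111111
step 1: eval (min(u, q) < 3)         11111111
step 2: u <- max(q, (-3 % 3))        11100000
step 3: u <- max(tid, u)             11100000
step 4: u <- ((q + q) % 2)           00011111
step 5: u <- -8                      00011111
step 6: u <- u                       00011111

Answer: 7 steps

q: 0,1,2,3,4,5,6,7
u: 0,1,2,-8,-8,-8,-8,-8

steps = 7; useful = 37; efficiency = 37/56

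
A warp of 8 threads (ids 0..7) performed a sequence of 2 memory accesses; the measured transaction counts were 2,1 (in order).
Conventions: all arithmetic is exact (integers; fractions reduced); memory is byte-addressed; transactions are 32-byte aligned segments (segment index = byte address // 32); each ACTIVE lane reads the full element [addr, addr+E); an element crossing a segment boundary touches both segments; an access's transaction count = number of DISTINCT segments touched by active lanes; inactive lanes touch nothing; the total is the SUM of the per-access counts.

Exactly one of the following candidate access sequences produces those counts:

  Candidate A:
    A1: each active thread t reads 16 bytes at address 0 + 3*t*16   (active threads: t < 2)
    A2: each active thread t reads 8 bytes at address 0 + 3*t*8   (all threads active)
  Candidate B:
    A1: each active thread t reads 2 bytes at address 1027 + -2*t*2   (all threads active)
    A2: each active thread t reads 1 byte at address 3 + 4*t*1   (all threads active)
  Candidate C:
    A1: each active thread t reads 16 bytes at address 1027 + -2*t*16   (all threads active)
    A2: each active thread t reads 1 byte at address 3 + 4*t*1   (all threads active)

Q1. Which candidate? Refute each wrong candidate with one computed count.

A: A2 gives 6 transactions, not 1
C: A1 gives 8 transactions, not 2
B: all counts match (2,1)

Answer: B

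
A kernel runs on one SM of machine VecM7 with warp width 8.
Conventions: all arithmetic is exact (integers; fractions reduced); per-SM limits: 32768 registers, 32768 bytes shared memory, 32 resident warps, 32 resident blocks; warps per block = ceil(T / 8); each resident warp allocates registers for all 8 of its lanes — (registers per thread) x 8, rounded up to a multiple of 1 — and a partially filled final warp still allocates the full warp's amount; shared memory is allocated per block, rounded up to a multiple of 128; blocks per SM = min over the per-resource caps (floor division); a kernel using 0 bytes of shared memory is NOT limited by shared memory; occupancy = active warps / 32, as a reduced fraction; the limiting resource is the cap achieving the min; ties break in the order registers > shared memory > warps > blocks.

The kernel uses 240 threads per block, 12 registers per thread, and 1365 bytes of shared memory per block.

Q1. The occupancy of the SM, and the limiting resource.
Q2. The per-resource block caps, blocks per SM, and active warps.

Answer: occupancy 15/16, limited by warps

registers: 11 blocks
shared memory: 23 blocks
warps: 1 block
blocks: 32 blocks

Answer: 1 block, 30 active warps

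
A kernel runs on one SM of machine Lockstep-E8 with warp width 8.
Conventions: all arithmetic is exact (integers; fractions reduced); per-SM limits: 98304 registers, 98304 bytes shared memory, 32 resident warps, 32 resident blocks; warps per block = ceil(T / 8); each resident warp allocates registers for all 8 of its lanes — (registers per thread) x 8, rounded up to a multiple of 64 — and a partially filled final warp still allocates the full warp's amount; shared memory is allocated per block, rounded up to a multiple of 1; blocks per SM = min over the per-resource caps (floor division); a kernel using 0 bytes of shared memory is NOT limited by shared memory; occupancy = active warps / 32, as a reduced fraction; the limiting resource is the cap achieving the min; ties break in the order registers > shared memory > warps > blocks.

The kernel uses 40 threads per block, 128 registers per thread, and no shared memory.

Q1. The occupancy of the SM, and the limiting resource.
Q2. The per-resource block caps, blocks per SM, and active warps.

Answer: occupancy 15/16, limited by warps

registers: 19 blocks
shared memory: no limit (kernel uses none)
warps: 6 blocks
blocks: 32 blocks

Answer: 6 blocks, 30 active warps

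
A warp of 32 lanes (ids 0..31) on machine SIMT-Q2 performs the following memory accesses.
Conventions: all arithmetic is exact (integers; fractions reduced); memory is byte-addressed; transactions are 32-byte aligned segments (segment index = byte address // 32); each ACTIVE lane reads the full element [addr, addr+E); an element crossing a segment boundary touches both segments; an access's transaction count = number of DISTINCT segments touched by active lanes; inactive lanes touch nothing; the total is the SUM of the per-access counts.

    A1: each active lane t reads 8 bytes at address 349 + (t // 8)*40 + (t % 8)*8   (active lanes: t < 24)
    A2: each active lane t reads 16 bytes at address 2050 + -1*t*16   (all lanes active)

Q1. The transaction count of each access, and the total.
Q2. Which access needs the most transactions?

A1: 6 transactions
A2: 17 transactions

Answer: 6,17; total 23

Answer: A2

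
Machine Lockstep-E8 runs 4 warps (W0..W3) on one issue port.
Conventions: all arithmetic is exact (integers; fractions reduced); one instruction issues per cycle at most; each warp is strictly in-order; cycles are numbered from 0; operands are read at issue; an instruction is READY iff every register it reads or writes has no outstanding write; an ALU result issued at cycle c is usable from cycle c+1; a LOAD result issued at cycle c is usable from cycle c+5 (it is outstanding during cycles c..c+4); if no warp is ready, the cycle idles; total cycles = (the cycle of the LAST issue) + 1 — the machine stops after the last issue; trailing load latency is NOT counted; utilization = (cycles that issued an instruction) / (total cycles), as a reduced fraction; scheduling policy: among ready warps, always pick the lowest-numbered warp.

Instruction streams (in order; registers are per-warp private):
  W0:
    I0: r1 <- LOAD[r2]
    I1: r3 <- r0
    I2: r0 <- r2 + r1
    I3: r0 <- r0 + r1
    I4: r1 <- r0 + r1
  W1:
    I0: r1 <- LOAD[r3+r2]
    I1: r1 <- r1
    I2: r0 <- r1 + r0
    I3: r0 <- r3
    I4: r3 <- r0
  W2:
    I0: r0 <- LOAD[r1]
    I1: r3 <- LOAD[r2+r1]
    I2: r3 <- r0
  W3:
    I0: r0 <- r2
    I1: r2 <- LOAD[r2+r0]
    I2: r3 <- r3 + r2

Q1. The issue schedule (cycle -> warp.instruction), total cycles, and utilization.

cycle 0: W0.I0
cycle 1: W0.I1
cycle 2: W1.I0
cycle 3: W2.I0
cycle 4: W2.I1
cycle 5: W0.I2
cycle 6: W0.I3
cycle 7: W0.I4
cycle 8: W1.I1
cycle 9: W1.I2
cycle 10: W1.I3
cycle 11: W1.I4
cycle 12: W2.I2
cycle 13: W3.I0
cycle 14: W3.I1
cycle 15: idle
cycle 16: idle
cycle 17: idle
cycle 18: idle
cycle 19: W3.I2

Answer: 20 cycles, utilization 4/5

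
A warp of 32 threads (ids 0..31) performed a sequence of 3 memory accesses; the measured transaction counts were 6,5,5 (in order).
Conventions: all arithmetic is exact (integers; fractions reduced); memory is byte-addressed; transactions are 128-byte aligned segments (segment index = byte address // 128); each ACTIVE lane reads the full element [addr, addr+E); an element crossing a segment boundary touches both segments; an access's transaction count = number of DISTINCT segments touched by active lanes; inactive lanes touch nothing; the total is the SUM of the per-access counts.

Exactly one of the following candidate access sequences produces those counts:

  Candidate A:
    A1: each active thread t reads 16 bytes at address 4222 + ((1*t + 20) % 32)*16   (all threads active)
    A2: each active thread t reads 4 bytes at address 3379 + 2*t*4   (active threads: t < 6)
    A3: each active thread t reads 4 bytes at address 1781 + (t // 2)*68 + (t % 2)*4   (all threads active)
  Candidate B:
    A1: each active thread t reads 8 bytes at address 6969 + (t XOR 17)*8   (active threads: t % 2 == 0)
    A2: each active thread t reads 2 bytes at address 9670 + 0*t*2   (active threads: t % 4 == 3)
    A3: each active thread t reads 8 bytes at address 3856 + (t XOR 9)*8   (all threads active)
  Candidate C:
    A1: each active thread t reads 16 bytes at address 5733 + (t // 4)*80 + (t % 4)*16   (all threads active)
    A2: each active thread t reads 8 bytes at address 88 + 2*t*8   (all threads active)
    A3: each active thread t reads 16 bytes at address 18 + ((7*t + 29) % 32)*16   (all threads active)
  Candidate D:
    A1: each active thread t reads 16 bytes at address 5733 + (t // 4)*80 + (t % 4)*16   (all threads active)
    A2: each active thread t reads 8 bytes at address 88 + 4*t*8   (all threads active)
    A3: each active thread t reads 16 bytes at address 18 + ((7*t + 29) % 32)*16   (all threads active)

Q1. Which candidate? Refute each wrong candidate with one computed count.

A: A1 gives 5 transactions, not 6
B: A1 gives 3 transactions, not 6
D: A2 gives 9 transactions, not 5
C: all counts match (6,5,5)

Answer: C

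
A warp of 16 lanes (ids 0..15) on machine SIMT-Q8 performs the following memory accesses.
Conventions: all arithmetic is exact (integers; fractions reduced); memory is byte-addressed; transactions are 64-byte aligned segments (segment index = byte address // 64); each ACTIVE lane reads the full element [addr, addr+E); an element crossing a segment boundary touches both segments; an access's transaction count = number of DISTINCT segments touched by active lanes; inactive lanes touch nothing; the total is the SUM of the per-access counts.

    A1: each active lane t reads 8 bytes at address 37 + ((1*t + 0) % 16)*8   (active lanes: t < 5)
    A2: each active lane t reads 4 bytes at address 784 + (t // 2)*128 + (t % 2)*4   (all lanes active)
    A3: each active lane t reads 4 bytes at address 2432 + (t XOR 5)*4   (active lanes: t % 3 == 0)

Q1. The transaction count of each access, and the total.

A1: 2 transactions
A2: 8 transactions
A3: 1 transaction

Answer: 2,8,1; total 11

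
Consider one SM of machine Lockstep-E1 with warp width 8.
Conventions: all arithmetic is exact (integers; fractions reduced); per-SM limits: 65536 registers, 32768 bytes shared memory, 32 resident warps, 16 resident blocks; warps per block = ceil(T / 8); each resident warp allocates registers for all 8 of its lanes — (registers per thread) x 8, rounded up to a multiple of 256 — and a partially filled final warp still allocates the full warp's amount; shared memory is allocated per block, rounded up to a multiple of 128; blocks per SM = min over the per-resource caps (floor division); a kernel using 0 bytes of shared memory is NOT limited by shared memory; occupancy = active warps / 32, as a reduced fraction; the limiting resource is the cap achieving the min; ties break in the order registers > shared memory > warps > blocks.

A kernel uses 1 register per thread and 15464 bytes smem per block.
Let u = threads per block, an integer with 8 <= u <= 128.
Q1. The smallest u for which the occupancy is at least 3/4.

Answer: u = 89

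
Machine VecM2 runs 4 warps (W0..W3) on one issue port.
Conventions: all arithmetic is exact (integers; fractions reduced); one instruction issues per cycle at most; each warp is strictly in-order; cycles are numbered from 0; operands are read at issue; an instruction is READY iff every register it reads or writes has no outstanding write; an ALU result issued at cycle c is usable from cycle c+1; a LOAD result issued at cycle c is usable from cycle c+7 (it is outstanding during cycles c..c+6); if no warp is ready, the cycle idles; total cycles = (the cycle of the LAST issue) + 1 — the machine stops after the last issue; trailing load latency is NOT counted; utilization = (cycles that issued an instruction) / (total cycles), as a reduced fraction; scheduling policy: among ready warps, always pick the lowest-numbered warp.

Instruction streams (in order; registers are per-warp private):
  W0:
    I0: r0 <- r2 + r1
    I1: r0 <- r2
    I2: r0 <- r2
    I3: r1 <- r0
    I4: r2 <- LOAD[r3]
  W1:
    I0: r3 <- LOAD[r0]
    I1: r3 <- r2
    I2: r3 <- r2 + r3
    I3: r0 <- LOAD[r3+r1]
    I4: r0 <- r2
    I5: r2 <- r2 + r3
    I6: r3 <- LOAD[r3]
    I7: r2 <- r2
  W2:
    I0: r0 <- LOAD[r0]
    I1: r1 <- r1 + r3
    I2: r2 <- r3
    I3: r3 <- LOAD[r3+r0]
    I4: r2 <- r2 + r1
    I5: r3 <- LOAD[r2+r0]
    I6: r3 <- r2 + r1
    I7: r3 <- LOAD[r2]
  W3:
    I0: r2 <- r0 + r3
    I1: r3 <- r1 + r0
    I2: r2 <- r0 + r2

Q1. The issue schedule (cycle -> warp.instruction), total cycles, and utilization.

cycle 0: W0.I0
cycle 1: W0.I1
cycle 2: W0.I2
cycle 3: W0.I3
cycle 4: W0.I4
cycle 5: W1.I0
cycle 6: W2.I0
cycle 7: W2.I1
cycle 8: W2.I2
cycle 9: W3.I0
cycle 10: W3.I1
cycle 11: W3.I2
cycle 12: W1.I1
cycle 13: W1.I2
cycle 14: W1.I3
cycle 15: W2.I3
cycle 16: W2.I4
cycle 17: idle
cycle 18: idle
cycle 19: idle
cycle 20: idle
cycle 21: W1.I4
cycle 22: W1.I5
cycle 23: W1.I6
cycle 24: W1.I7
cycle 25: W2.I5
cycle 26: idle
cycle 27: idle
cycle 28: idle
cycle 29: idle
cycle 30: idle
cycle 31: idle
cycle 32: W2.I6
cycle 33: W2.I7

Answer: 34 cycles, utilization 12/17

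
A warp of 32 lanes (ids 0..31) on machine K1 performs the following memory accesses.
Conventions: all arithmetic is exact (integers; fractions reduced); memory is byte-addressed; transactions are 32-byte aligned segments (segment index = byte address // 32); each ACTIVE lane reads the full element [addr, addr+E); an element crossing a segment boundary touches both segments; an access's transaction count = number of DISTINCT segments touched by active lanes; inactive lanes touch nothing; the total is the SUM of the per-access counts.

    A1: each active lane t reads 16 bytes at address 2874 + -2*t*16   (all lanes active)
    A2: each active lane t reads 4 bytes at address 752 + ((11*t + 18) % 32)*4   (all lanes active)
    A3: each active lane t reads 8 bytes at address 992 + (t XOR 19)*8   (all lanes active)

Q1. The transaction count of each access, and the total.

A1: 33 transactions
A2: 5 transactions
A3: 8 transactions

Answer: 33,5,8; total 46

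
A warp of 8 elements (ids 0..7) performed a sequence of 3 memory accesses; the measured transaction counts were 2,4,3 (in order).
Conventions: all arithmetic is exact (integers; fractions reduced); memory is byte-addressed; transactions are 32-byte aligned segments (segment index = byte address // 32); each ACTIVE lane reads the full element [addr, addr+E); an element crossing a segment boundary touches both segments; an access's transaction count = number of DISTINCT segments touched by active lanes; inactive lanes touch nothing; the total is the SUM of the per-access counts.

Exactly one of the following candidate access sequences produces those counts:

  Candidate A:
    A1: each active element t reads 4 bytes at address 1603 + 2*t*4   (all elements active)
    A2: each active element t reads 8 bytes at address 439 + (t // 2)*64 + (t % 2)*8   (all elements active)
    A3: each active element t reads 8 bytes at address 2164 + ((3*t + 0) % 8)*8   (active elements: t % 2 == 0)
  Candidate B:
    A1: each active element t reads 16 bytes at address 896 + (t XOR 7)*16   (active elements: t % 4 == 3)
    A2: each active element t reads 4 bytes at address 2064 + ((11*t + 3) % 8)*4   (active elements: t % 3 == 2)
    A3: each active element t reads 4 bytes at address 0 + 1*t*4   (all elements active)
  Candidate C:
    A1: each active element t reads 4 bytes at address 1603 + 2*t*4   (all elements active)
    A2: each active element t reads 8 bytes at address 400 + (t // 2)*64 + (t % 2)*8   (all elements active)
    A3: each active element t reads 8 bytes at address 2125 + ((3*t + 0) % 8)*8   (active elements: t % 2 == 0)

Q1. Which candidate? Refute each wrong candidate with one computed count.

A: A2 gives 8 transactions, not 4
B: A2 gives 1 transaction, not 4
C: all counts match (2,4,3)

Answer: C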